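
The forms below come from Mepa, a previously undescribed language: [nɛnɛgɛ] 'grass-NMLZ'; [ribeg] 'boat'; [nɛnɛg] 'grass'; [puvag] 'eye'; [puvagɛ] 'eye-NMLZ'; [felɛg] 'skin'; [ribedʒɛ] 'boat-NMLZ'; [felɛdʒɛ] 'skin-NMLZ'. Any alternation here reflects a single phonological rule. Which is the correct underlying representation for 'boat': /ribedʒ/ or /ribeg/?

/ribedʒ/

The root 'boat' surfaces as [ribeg] and [ribedʒɛ], with a stem-final [g] ~ [dʒ] alternation.
Compare 'eye', with invariant [g] in [puvag] and [puvagɛ]: an analysis with underlying /g/ and a rule producing [dʒ] before the NMLZ suffix would wrongly predict alternation here too.
The underlying segment must be /dʒ/; palato-alveolar /dʒ/ becomes [g] when no front vowel follows, yielding [g] there.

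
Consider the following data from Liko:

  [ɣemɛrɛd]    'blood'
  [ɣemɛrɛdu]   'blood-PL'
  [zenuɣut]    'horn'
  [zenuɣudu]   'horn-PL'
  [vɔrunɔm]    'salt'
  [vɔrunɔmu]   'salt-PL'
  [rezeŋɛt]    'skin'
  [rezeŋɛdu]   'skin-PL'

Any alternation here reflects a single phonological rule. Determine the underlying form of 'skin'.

The root 'skin' surfaces as [rezeŋɛt] and [rezeŋɛdu], with a stem-final [t] ~ [d] alternation.
The stem 'blood' ([ɣemɛrɛd], [ɣemɛrɛdu]) shows [d] unchanged in both environments, so [d] cannot be basic with [t] derived in isolation.
So /t/ is underlying, and a rule of intervocalic voicing — voiceless stops become voiced between vowels — gives [d].
Hence 'skin' is /rezeŋɛt/ underlyingly.

/rezeŋɛt/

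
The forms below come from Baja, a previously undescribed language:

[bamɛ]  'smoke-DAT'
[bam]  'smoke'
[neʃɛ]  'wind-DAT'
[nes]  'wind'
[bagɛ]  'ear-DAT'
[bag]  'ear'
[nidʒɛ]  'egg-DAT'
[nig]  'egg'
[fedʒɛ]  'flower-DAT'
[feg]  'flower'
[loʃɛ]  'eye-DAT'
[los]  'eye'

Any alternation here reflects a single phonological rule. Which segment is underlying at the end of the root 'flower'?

The root 'flower' surfaces as [fedʒɛ] and [feg], with a stem-final [dʒ] ~ [g] alternation.
The stem 'ear' ([bagɛ], [bag]) shows [g] unchanged in both environments, so [g] cannot be basic with [dʒ] derived before the DAT suffix.
Therefore /dʒ/ is basic and [g] is derived by depalatalization (palato-alveolar /dʒ/ and /ʃ/ become [g] and [s] when no front vowel follows).

/dʒ/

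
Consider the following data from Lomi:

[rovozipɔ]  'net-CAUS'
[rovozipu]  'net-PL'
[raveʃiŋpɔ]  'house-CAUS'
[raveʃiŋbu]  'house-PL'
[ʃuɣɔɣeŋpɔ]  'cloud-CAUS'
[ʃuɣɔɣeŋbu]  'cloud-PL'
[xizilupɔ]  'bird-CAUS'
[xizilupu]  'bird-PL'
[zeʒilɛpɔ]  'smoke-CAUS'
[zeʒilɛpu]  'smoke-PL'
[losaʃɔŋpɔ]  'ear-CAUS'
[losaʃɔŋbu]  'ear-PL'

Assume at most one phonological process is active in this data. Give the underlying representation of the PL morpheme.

/-bu/

The PL suffix surfaces as [-bu] and [-pu], depending on the final segment of the stem.
The CAUS suffix, which begins with [p], is invariant after every stem; so [p] is not altered by any rule here.
So the underlying form is /-bu/, and voiced stops become voiceless after a vowel.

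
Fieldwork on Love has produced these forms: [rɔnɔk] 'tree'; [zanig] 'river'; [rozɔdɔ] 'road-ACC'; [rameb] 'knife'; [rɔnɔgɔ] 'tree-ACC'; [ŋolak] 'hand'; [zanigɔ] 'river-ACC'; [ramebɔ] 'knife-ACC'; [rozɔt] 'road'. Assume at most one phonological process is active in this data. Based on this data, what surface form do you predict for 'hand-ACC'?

[ŋolagɔ]

'tree' shows [k] ~ [g] at the end of the stem ([rɔnɔk] vs [rɔnɔgɔ]).
The stem 'river' ([zanig], [zanigɔ]) shows [g] unchanged in both environments, so [g] cannot be basic with [k] derived in isolation.
So /k/ is underlying, and a rule of intervocalic voicing — voiceless stops become voiced between vowels — gives [g].
The one attested form of 'hand', [ŋolak], shows underlying /ŋolak/. Applying the same rule between vowels gives [ŋolagɔ].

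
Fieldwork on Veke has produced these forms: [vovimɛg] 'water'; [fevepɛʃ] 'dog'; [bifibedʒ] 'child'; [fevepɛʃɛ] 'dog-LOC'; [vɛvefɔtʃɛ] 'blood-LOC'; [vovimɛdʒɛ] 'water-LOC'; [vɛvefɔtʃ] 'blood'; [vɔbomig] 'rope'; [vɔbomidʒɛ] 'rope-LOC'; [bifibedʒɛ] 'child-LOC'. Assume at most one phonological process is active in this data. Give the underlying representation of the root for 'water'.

In [vovimɛg] and [vovimɛdʒɛ] the final segment of 'water' alternates: [g] ~ [dʒ].
But 'child' keeps [dʒ] in both environments ([bifibedʒ], [bifibedʒɛ]), so there is no rule changing /dʒ/ to [g] in isolation.
The underlying segment must be /g/; /g/ becomes palato-alveolar [dʒ] before a front vowel, yielding [dʒ] there.

/vovimɛg/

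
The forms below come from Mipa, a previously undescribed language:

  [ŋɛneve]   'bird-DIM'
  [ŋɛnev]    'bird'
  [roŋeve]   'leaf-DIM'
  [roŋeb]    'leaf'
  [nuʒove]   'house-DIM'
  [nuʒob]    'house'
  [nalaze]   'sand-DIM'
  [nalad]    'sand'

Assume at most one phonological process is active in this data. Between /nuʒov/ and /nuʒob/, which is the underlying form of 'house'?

/nuʒob/

The root 'house' surfaces as [nuʒove] and [nuʒob], with a stem-final [v] ~ [b] alternation.
The stem 'bird' ([ŋɛneve], [ŋɛnev]) shows [v] unchanged in both environments, so [v] cannot be basic with [b] derived in isolation.
So /b/ is underlying, and a rule of intervocalic spirantization — voiced stops become fricatives between vowels — gives [v].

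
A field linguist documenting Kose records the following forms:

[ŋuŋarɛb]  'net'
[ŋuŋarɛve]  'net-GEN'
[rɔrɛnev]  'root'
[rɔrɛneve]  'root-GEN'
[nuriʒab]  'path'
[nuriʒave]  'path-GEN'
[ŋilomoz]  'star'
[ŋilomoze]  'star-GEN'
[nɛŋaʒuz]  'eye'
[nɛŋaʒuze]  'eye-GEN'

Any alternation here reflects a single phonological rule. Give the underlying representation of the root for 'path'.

/nuriʒab/

The stem for 'path' ends in [b] in [nuriʒab] but [v] in [nuriʒave].
If /v/ were underlying and a rule turned it into [b] in isolation, 'root' would also alternate; but it has [v] in both [rɔrɛnev] and [rɔrɛneve].
The alternation reflects intervocalic spirantization: voiced stops become fricatives between vowels. /b/ is underlying.
Hence 'path' is /nuriʒab/ underlyingly.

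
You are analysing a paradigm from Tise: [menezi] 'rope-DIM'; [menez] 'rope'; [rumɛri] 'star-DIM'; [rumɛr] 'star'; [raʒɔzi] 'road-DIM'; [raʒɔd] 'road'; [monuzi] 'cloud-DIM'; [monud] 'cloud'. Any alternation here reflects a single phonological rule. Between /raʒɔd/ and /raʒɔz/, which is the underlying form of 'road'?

/raʒɔd/

The stem for 'road' ends in [z] in [raʒɔzi] but [d] in [raʒɔd].
The stem 'rope' ([menezi], [menez]) shows [z] unchanged in both environments, so [z] cannot be basic with [d] derived in isolation.
Therefore /d/ is basic and [z] is derived by intervocalic spirantization (voiced stops become fricatives between vowels).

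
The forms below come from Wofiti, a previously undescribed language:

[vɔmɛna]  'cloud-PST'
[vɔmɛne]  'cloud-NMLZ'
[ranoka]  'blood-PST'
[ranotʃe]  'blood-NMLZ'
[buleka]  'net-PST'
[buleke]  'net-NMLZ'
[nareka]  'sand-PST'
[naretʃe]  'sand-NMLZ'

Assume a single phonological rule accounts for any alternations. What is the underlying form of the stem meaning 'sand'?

In [nareka] and [naretʃe] the final segment of 'sand' alternates: [k] ~ [tʃ].
Compare 'net', with invariant [k] in [buleka] and [buleke]: an analysis with underlying /k/ and a rule producing [tʃ] before the NMLZ suffix would wrongly predict alternation here too.
The alternation reflects depalatalization: palato-alveolar /tʃ/ becomes [k] when no front vowel follows. /tʃ/ is underlying.

/naretʃ/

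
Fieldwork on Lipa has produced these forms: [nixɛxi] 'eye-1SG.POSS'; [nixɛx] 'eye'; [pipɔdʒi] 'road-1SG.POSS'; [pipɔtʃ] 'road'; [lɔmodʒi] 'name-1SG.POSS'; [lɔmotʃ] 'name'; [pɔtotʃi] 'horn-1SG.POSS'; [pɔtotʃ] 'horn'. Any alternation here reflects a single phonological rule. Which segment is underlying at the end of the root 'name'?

'name' shows [dʒ] ~ [tʃ] at the end of the stem ([lɔmodʒi] vs [lɔmotʃ]).
If /tʃ/ were underlying and a rule turned it into [dʒ] before the 1SG.POSS suffix, 'horn' would also alternate; but it has [tʃ] in both [pɔtotʃi] and [pɔtotʃ].
Therefore /dʒ/ is basic and [tʃ] is derived by word-final obstruent devoicing (voiced obstruents become voiceless word-finally).

/dʒ/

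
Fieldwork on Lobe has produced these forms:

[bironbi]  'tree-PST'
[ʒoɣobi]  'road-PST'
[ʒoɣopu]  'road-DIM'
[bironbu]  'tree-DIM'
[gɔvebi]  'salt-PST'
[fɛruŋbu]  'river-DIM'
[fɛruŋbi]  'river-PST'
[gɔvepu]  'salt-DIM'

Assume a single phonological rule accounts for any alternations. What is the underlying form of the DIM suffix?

The DIM suffix surfaces as [-bu] and [-pu], depending on the final segment of the stem.
The PST suffix, which begins with [b], is invariant after every stem; so [b] is not altered by any rule here.
The DIM suffix is therefore /-pu/ underlyingly, with post-nasal voicing: voiceless stops become voiced after a nasal.

/-pu/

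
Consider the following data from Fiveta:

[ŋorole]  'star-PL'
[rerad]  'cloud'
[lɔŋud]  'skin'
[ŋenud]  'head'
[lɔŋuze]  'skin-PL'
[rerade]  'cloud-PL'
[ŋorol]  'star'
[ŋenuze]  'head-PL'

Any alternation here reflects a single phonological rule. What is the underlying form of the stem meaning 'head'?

The stem for 'head' ends in [z] in [ŋenuze] but [d] in [ŋenud].
But 'cloud' keeps [d] in both environments ([rerade], [rerad]), so there is no rule changing /d/ to [z] before the PL suffix.
Therefore /z/ is basic and [d] is derived by word-final hardening (voiced fricatives become stops word-finally).

/ŋenuz/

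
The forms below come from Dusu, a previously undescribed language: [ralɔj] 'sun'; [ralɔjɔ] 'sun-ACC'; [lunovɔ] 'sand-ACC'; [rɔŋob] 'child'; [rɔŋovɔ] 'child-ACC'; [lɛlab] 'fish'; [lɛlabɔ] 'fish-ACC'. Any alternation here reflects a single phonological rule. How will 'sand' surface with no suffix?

[lunob]

The stem for 'child' ends in [b] in [rɔŋob] but [v] in [rɔŋovɔ].
If /b/ were underlying and a rule turned it into [v] before the ACC suffix, 'fish' would also alternate; but it has [b] in both [lɛlab] and [lɛlabɔ].
Therefore /v/ is basic and [b] is derived by word-final hardening (voiced fricatives become stops word-finally).
The one attested form of 'sand', [lunovɔ], shows underlying /lunov/. Applying the same rule word-finally gives [lunob].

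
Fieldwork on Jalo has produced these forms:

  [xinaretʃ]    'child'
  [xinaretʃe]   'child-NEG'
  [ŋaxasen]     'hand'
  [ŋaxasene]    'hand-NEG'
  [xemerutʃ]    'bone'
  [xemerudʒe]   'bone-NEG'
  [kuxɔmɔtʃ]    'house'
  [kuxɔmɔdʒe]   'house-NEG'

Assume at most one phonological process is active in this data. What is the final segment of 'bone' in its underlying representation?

'bone' shows [tʃ] ~ [dʒ] at the end of the stem ([xemerutʃ] vs [xemerudʒe]).
But 'child' keeps [tʃ] in both environments ([xinaretʃ], [xinaretʃe]), so there is no rule changing /tʃ/ to [dʒ] before the NEG suffix.
The alternation reflects word-final obstruent devoicing: voiced obstruents become voiceless word-finally. /dʒ/ is underlying.

/dʒ/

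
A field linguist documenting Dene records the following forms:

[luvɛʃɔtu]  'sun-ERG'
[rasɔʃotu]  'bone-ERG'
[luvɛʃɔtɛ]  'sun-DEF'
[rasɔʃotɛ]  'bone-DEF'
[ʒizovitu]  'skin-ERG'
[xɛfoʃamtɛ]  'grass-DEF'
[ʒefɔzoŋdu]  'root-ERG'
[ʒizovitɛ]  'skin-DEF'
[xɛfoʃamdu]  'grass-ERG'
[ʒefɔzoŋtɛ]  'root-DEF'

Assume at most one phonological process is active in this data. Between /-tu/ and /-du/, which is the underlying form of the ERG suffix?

The ERG suffix surfaces as [-du] and [-tu], depending on the final segment of the stem.
The DEF suffix, which begins with [t], is invariant after every stem; so [t] is not altered by any rule here.
The ERG suffix is therefore /-du/ underlyingly, with post-vocalic devoicing: voiced stops become voiceless after a vowel.

/-du/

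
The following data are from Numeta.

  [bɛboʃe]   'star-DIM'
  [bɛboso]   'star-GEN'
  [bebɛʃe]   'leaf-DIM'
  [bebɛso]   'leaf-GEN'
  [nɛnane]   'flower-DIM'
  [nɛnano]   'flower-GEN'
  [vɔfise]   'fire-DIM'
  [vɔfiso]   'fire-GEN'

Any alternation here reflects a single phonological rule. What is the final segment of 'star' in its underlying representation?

The root 'star' surfaces as [bɛboʃe] and [bɛboso], with a stem-final [ʃ] ~ [s] alternation.
But 'fire' keeps [s] in both environments ([vɔfise], [vɔfiso]), so there is no rule changing /s/ to [ʃ] before the DIM suffix.
Therefore /ʃ/ is basic and [s] is derived by depalatalization (palato-alveolar /ʃ/ becomes [s] when no front vowel follows).

/ʃ/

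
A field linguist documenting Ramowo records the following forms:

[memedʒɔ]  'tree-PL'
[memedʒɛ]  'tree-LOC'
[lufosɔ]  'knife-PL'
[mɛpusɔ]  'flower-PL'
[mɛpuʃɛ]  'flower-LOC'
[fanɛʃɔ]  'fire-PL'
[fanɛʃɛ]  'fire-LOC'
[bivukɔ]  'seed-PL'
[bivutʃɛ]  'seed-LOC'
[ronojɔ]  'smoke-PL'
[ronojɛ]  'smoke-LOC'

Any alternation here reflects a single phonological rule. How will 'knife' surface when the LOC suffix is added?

[lufoʃɛ]

The stem for 'flower' ends in [s] in [mɛpusɔ] but [ʃ] in [mɛpuʃɛ].
Compare 'fire', with invariant [ʃ] in [fanɛʃɔ] and [fanɛʃɛ]: an analysis with underlying /ʃ/ and a rule producing [s] before the PL suffix would wrongly predict alternation here too.
The underlying segment must be /s/; /k/ and /s/ become palato-alveolar [tʃ] and [ʃ] before a front vowel, yielding [ʃ] there.
From [lufosɔ] the stem 'knife' is /lufos/; before a front vowel this yields [lufoʃɛ].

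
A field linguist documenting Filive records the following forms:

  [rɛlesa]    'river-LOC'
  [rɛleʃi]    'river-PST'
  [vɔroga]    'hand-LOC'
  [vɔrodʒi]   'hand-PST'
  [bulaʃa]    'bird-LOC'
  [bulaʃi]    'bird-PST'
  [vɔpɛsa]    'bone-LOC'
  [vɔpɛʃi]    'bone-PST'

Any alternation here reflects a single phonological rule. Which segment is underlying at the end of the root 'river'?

'river' shows [s] ~ [ʃ] at the end of the stem ([rɛlesa] vs [rɛleʃi]).
If /ʃ/ were underlying and a rule turned it into [s] before the LOC suffix, 'bird' would also alternate; but it has [ʃ] in both [bulaʃa] and [bulaʃi].
So /s/ is underlying, and a rule of palatalization before a front vowel — /g/ and /s/ become palato-alveolar [dʒ] and [ʃ] before a front vowel — gives [ʃ].

/s/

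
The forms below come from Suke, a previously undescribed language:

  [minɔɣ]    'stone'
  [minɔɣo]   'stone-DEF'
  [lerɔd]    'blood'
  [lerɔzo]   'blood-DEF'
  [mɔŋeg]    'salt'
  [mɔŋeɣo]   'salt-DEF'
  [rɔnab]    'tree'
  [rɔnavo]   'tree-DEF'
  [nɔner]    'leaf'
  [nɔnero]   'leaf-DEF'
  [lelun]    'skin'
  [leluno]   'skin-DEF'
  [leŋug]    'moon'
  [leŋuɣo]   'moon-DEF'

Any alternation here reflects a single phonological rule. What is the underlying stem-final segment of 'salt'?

In [mɔŋeg] and [mɔŋeɣo] the final segment of 'salt' alternates: [g] ~ [ɣ].
The stem 'stone' ([minɔɣ], [minɔɣo]) shows [ɣ] unchanged in both environments, so [ɣ] cannot be basic with [g] derived in isolation.
So /g/ is underlying, and a rule of intervocalic spirantization — voiced stops become fricatives between vowels — gives [ɣ].

/g/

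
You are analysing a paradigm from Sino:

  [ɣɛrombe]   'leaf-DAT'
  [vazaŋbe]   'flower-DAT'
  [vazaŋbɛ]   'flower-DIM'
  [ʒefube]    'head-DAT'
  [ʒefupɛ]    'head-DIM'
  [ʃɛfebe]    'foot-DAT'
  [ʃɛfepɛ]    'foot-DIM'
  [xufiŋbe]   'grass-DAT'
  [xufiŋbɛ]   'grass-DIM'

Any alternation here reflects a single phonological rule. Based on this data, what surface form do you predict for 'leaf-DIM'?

[ɣɛrombɛ]

The DIM morpheme has two allomorphs, [-bɛ] and [-pɛ].
The DAT suffix, which begins with [b], is invariant after every stem; so [b] is not altered by any rule here.
So the underlying form is /-pɛ/, and voiceless stops become voiced after a nasal.
After 'leaf', which ends in a nasal, the suffix surfaces as [-bɛ], giving [ɣɛrombɛ].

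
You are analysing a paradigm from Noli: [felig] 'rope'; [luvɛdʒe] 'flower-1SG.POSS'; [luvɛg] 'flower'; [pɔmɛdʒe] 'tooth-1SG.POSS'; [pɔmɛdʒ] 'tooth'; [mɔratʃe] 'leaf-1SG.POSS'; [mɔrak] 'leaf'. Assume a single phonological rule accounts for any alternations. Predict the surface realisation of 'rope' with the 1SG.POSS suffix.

[felidʒe]

The root 'flower' surfaces as [luvɛdʒe] and [luvɛg], with a stem-final [dʒ] ~ [g] alternation.
The stem 'tooth' ([pɔmɛdʒe], [pɔmɛdʒ]) shows [dʒ] unchanged in both environments, so [dʒ] cannot be basic with [g] derived in isolation.
The alternation reflects palatalization before a front vowel: /k/ and /g/ become palato-alveolar [tʃ] and [dʒ] before a front vowel. /g/ is underlying.
The one attested form of 'rope', [felig], shows underlying /felig/. Applying the same rule before a front vowel gives [felidʒe].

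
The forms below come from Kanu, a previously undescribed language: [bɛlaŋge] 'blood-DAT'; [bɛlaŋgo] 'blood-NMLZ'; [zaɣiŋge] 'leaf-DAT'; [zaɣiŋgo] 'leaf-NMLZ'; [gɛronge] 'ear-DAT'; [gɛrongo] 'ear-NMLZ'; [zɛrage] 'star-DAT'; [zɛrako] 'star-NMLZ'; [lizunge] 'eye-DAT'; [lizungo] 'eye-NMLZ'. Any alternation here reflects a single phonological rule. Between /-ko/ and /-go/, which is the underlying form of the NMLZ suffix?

/-ko/

The NMLZ suffix surfaces as [-go] and [-ko], depending on the final segment of the stem.
The DAT suffix, which begins with [g], is invariant after every stem; so [g] is not altered by any rule here.
So the underlying form is /-ko/, and voiceless stops become voiced after a nasal.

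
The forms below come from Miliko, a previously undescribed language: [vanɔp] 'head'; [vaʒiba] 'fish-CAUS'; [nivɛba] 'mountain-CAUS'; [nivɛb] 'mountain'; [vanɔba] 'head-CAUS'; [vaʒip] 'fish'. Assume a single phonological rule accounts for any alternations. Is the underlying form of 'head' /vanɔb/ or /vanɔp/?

'head' shows [p] ~ [b] at the end of the stem ([vanɔp] vs [vanɔba]).
But 'mountain' keeps [b] in both environments ([nivɛb], [nivɛba]), so there is no rule changing /b/ to [p] in isolation.
The alternation reflects intervocalic voicing: voiceless stops become voiced between vowels. /p/ is underlying.

/vanɔp/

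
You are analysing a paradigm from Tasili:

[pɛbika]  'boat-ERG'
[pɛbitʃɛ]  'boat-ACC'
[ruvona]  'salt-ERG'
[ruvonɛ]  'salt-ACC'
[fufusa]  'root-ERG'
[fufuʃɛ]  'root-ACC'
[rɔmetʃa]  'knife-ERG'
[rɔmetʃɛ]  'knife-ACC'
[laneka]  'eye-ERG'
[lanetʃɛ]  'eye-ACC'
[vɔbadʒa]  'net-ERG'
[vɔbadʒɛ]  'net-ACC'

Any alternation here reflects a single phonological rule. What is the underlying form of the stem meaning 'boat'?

/pɛbik/

The root 'boat' surfaces as [pɛbika] and [pɛbitʃɛ], with a stem-final [k] ~ [tʃ] alternation.
But 'knife' keeps [tʃ] in both environments ([rɔmetʃa], [rɔmetʃɛ]), so there is no rule changing /tʃ/ to [k] before the ERG suffix.
Therefore /k/ is basic and [tʃ] is derived by palatalization before a front vowel (/k/ and /s/ become palato-alveolar [tʃ] and [ʃ] before a front vowel).
So 'boat' = /pɛbik/.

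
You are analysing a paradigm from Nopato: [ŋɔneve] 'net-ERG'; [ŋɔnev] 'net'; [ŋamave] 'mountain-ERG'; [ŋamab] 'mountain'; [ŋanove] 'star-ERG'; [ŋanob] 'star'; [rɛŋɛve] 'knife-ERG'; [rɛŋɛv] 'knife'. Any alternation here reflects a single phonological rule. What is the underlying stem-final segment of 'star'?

The root 'star' surfaces as [ŋanove] and [ŋanob], with a stem-final [v] ~ [b] alternation.
But 'net' keeps [v] in both environments ([ŋɔneve], [ŋɔnev]), so there is no rule changing /v/ to [b] in isolation.
The underlying segment must be /b/; voiced stops become fricatives between vowels, yielding [v] there.

/b/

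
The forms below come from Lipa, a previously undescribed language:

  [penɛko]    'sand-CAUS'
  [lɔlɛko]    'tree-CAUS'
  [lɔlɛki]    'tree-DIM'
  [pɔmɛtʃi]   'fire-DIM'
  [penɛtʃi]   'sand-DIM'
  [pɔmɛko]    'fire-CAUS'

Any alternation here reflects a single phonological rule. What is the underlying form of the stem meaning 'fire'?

/pɔmɛtʃ/

'fire' shows [k] ~ [tʃ] at the end of the stem ([pɔmɛko] vs [pɔmɛtʃi]).
The stem 'tree' ([lɔlɛko], [lɔlɛki]) shows [k] unchanged in both environments, so [k] cannot be basic with [tʃ] derived before the DIM suffix.
So /tʃ/ is underlying, and a rule of depalatalization — palato-alveolar /tʃ/ becomes [k] when no front vowel follows — gives [k].
So 'fire' = /pɔmɛtʃ/.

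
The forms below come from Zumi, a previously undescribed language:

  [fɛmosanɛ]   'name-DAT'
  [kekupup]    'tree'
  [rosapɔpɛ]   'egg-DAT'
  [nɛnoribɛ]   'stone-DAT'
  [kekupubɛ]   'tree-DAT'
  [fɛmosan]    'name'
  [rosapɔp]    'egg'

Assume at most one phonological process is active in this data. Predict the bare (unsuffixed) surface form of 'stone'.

[nɛnorip]

The root 'tree' surfaces as [kekupup] and [kekupubɛ], with a stem-final [p] ~ [b] alternation.
But 'egg' keeps [p] in both environments ([rosapɔp], [rosapɔpɛ]), so there is no rule changing /p/ to [b] before the DAT suffix.
Therefore /b/ is basic and [p] is derived by word-final obstruent devoicing (voiced obstruents become voiceless word-finally).
The one attested form of 'stone', [nɛnoribɛ], shows underlying /nɛnorib/. Applying the same rule word-finally gives [nɛnorip].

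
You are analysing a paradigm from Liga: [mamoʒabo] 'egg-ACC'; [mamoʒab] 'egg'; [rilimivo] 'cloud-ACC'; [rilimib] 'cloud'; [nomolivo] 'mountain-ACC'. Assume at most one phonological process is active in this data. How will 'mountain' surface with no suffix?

[nomolib]

The root 'cloud' surfaces as [rilimivo] and [rilimib], with a stem-final [v] ~ [b] alternation.
But 'egg' keeps [b] in both environments ([mamoʒabo], [mamoʒab]), so there is no rule changing /b/ to [v] before the ACC suffix.
So /v/ is underlying, and a rule of word-final hardening — voiced fricatives become stops word-finally — gives [b].
From [nomolivo] the stem 'mountain' is /nomoliv/; word-finally this yields [nomolib].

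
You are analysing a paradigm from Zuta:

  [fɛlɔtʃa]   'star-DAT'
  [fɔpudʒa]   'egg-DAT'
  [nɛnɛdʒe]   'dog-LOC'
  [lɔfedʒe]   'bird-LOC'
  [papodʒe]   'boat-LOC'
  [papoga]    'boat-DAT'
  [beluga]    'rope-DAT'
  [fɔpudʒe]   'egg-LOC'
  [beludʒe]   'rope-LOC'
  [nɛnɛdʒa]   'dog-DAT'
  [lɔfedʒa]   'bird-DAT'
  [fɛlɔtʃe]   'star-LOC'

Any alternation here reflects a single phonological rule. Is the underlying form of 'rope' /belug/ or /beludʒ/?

'rope' shows [dʒ] ~ [g] at the end of the stem ([beludʒe] vs [beluga]).
Compare 'egg', with invariant [dʒ] in [fɔpudʒe] and [fɔpudʒa]: an analysis with underlying /dʒ/ and a rule producing [g] before the DAT suffix would wrongly predict alternation here too.
The alternation reflects palatalization before a front vowel: /g/ becomes palato-alveolar [dʒ] before a front vowel. /g/ is underlying.

/belug/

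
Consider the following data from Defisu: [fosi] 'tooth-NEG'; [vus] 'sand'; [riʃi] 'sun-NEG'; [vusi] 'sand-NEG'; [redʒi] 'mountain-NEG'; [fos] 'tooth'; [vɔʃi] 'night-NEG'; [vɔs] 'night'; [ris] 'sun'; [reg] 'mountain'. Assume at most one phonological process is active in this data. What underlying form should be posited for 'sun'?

The root 'sun' surfaces as [ris] and [riʃi], with a stem-final [s] ~ [ʃ] alternation.
But 'sand' keeps [s] in both environments ([vus], [vusi]), so there is no rule changing /s/ to [ʃ] before the NEG suffix.
The underlying segment must be /ʃ/; palato-alveolar /dʒ/ and /ʃ/ become [g] and [s] when no front vowel follows, yielding [s] there.
So 'sun' = /riʃ/.

/riʃ/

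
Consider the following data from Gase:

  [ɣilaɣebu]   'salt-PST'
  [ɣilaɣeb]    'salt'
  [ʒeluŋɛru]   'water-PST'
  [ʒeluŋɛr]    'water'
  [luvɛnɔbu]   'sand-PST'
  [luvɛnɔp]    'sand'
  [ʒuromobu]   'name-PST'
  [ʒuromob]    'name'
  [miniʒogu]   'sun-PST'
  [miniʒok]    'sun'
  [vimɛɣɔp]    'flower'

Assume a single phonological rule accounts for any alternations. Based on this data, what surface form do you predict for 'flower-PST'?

In [luvɛnɔbu] and [luvɛnɔp] the final segment of 'sand' alternates: [b] ~ [p].
If /b/ were underlying and a rule turned it into [p] in isolation, 'salt' would also alternate; but it has [b] in both [ɣilaɣebu] and [ɣilaɣeb].
The alternation reflects intervocalic voicing: voiceless stops become voiced between vowels. /p/ is underlying.
The one attested form of 'flower', [vimɛɣɔp], shows underlying /vimɛɣɔp/. Applying the same rule between vowels gives [vimɛɣɔbu].

[vimɛɣɔbu]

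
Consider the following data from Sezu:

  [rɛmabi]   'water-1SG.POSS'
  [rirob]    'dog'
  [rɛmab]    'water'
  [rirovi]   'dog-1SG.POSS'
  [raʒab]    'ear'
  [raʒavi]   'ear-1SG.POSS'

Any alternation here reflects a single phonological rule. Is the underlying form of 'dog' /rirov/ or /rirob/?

'dog' shows [b] ~ [v] at the end of the stem ([rirob] vs [rirovi]).
Compare 'water', with invariant [b] in [rɛmab] and [rɛmabi]: an analysis with underlying /b/ and a rule producing [v] before the 1SG.POSS suffix would wrongly predict alternation here too.
The alternation reflects word-final hardening: voiced fricatives become stops word-finally. /v/ is underlying.

/rirov/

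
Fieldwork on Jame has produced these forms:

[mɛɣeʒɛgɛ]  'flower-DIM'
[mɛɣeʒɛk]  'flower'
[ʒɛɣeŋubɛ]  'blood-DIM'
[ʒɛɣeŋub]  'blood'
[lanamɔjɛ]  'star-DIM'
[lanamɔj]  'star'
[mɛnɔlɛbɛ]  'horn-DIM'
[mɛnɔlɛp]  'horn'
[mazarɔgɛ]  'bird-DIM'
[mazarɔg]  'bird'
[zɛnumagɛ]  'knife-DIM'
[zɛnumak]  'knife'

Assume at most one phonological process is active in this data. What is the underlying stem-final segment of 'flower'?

/k/

The stem for 'flower' ends in [g] in [mɛɣeʒɛgɛ] but [k] in [mɛɣeʒɛk].
But 'bird' keeps [g] in both environments ([mazarɔgɛ], [mazarɔg]), so there is no rule changing /g/ to [k] in isolation.
Therefore /k/ is basic and [g] is derived by intervocalic voicing (voiceless stops become voiced between vowels).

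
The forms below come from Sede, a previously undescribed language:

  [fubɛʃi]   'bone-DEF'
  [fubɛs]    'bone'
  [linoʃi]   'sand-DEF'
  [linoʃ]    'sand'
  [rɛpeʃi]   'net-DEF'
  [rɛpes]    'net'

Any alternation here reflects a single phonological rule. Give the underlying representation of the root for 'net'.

/rɛpes/

In [rɛpeʃi] and [rɛpes] the final segment of 'net' alternates: [ʃ] ~ [s].
Compare 'sand', with invariant [ʃ] in [linoʃi] and [linoʃ]: an analysis with underlying /ʃ/ and a rule producing [s] in isolation would wrongly predict alternation here too.
The underlying segment must be /s/; /s/ becomes palato-alveolar [ʃ] before a front vowel, yielding [ʃ] there.
Hence 'net' is /rɛpes/ underlyingly.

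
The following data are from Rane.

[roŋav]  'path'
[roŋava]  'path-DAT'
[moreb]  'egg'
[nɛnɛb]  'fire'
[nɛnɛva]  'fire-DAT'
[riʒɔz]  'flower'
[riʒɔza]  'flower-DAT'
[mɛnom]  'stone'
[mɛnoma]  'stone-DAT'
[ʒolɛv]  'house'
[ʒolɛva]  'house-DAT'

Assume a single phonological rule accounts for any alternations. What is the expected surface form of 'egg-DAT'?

[moreva]

In [nɛnɛb] and [nɛnɛva] the final segment of 'fire' alternates: [b] ~ [v].
But 'path' keeps [v] in both environments ([roŋav], [roŋava]), so there is no rule changing /v/ to [b] in isolation.
The underlying segment must be /b/; voiced stops become fricatives between vowels, yielding [v] there.
The one attested form of 'egg', [moreb], shows underlying /moreb/. Applying the same rule between vowels gives [moreva].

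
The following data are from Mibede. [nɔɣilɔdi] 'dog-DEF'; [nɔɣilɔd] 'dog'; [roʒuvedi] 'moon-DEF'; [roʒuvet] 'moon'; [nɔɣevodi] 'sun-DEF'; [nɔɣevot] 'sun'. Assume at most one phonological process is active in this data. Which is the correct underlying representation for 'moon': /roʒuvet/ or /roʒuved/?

'moon' shows [d] ~ [t] at the end of the stem ([roʒuvedi] vs [roʒuvet]).
If /d/ were underlying and a rule turned it into [t] in isolation, 'dog' would also alternate; but it has [d] in both [nɔɣilɔdi] and [nɔɣilɔd].
So /t/ is underlying, and a rule of intervocalic voicing — voiceless stops become voiced between vowels — gives [d].

/roʒuvet/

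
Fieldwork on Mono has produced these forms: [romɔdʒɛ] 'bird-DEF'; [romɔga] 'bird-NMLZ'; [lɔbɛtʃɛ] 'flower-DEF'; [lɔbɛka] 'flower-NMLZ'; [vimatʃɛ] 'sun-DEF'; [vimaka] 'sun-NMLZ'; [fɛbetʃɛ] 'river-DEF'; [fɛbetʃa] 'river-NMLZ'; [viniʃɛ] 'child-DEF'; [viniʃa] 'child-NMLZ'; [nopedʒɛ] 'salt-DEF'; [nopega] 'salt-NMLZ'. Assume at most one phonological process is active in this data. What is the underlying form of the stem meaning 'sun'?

The root 'sun' surfaces as [vimatʃɛ] and [vimaka], with a stem-final [tʃ] ~ [k] alternation.
But 'river' keeps [tʃ] in both environments ([fɛbetʃɛ], [fɛbetʃa]), so there is no rule changing /tʃ/ to [k] before the NMLZ suffix.
The alternation reflects palatalization before a front vowel: /k/ and /g/ become palato-alveolar [tʃ] and [dʒ] before a front vowel. /k/ is underlying.

/vimak/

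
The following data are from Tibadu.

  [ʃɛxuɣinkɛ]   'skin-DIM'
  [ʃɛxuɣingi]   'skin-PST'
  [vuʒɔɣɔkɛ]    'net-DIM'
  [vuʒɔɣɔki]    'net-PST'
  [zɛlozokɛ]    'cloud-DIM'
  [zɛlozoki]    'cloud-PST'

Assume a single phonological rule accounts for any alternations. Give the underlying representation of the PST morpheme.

The PST morpheme has two allomorphs, [-gi] and [-ki].
The DIM suffix, which begins with [k], is invariant after every stem; so [k] is not altered by any rule here.
So the underlying form is /-gi/, and voiced stops become voiceless after a vowel.

/-gi/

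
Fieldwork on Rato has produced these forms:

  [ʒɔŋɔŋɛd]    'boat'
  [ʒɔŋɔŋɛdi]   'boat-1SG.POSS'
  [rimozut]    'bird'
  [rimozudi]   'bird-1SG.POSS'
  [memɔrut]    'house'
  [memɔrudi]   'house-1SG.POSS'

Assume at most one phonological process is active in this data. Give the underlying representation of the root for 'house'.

In [memɔrut] and [memɔrudi] the final segment of 'house' alternates: [t] ~ [d].
But 'boat' keeps [d] in both environments ([ʒɔŋɔŋɛd], [ʒɔŋɔŋɛdi]), so there is no rule changing /d/ to [t] in isolation.
The underlying segment must be /t/; voiceless stops become voiced between vowels, yielding [d] there.

/memɔrut/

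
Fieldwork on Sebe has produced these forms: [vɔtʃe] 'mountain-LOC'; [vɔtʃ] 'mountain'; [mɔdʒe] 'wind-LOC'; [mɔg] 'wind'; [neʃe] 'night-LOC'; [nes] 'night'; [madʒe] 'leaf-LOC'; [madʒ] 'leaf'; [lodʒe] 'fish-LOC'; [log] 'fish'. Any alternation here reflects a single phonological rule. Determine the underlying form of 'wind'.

In [mɔdʒe] and [mɔg] the final segment of 'wind' alternates: [dʒ] ~ [g].
But 'leaf' keeps [dʒ] in both environments ([madʒe], [madʒ]), so there is no rule changing /dʒ/ to [g] in isolation.
So /g/ is underlying, and a rule of palatalization before a front vowel — /g/ and /s/ become palato-alveolar [dʒ] and [ʃ] before a front vowel — gives [dʒ].
The underlying form of 'wind' is therefore /mɔg/.

/mɔg/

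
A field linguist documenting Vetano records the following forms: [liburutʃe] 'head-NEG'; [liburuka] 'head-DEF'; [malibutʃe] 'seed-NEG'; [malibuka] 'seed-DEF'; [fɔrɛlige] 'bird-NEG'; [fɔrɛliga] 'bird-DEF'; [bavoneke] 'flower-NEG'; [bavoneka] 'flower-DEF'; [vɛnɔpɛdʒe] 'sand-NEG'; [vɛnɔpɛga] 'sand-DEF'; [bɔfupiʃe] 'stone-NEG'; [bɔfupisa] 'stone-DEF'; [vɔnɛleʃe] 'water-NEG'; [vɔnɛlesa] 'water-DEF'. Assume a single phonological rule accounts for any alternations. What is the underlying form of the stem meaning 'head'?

The root 'head' surfaces as [liburutʃe] and [liburuka], with a stem-final [tʃ] ~ [k] alternation.
If /k/ were underlying and a rule turned it into [tʃ] before the NEG suffix, 'flower' would also alternate; but it has [k] in both [bavoneke] and [bavoneka].
So /tʃ/ is underlying, and a rule of depalatalization — palato-alveolar /tʃ/, /dʒ/ and /ʃ/ become [k], [g] and [s] when no front vowel follows — gives [k].

/liburutʃ/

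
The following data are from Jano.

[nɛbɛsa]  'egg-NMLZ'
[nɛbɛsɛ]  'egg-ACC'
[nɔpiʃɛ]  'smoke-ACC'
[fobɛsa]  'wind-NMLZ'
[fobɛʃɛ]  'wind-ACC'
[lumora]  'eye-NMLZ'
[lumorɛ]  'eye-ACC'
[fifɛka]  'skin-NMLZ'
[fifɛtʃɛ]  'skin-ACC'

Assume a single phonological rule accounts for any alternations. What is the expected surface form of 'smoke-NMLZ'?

[nɔpisa]

The root 'wind' surfaces as [fobɛsa] and [fobɛʃɛ], with a stem-final [s] ~ [ʃ] alternation.
The stem 'egg' ([nɛbɛsa], [nɛbɛsɛ]) shows [s] unchanged in both environments, so [s] cannot be basic with [ʃ] derived before the ACC suffix.
The underlying segment must be /ʃ/; palato-alveolar /tʃ/ and /ʃ/ become [k] and [s] when no front vowel follows, yielding [s] there.
From [nɔpiʃɛ] the stem 'smoke' is /nɔpiʃ/; when no front vowel follows this yields [nɔpisa].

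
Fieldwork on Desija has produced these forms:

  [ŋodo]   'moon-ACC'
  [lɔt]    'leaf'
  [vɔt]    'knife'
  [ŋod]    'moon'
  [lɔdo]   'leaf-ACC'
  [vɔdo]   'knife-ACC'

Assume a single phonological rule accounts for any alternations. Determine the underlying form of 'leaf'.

/lɔt/

The stem for 'leaf' ends in [d] in [lɔdo] but [t] in [lɔt].
But 'moon' keeps [d] in both environments ([ŋodo], [ŋod]), so there is no rule changing /d/ to [t] in isolation.
The alternation reflects intervocalic voicing: voiceless stops become voiced between vowels. /t/ is underlying.
The underlying form of 'leaf' is therefore /lɔt/.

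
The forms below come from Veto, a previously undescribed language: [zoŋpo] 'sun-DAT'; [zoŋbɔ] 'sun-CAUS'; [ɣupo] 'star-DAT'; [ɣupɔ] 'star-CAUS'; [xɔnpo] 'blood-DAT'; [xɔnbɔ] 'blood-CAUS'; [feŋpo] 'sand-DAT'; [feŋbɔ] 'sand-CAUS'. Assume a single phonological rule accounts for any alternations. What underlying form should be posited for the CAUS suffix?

/-bɔ/

The CAUS suffix surfaces as [-bɔ] and [-pɔ], depending on the final segment of the stem.
By contrast the DAT suffix keeps its initial [p] throughout — that segment must be underlying.
So the underlying form is /-bɔ/, and voiced stops become voiceless after a vowel.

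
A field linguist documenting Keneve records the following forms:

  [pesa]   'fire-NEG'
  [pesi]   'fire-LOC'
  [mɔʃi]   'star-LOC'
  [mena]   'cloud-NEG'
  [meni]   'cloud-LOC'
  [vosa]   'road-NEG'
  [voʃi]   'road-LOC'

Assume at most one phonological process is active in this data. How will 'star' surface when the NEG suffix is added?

[mɔsa]

'road' shows [s] ~ [ʃ] at the end of the stem ([vosa] vs [voʃi]).
But 'fire' keeps [s] in both environments ([pesa], [pesi]), so there is no rule changing /s/ to [ʃ] before the LOC suffix.
So /ʃ/ is underlying, and a rule of depalatalization — palato-alveolar /ʃ/ becomes [s] when no front vowel follows — gives [s].
The one attested form of 'star', [mɔʃi], shows underlying /mɔʃ/. Applying the same rule when no front vowel follows gives [mɔsa].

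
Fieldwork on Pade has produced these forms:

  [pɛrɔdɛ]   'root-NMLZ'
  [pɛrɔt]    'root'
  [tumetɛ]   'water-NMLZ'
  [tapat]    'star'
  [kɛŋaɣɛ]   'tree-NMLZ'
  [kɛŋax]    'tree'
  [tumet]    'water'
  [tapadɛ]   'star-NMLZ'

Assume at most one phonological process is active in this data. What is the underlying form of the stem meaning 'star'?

/tapad/

The root 'star' surfaces as [tapadɛ] and [tapat], with a stem-final [d] ~ [t] alternation.
If /t/ were underlying and a rule turned it into [d] before the NMLZ suffix, 'water' would also alternate; but it has [t] in both [tumetɛ] and [tumet].
Therefore /d/ is basic and [t] is derived by word-final obstruent devoicing (voiced obstruents become voiceless word-finally).
Hence 'star' is /tapad/ underlyingly.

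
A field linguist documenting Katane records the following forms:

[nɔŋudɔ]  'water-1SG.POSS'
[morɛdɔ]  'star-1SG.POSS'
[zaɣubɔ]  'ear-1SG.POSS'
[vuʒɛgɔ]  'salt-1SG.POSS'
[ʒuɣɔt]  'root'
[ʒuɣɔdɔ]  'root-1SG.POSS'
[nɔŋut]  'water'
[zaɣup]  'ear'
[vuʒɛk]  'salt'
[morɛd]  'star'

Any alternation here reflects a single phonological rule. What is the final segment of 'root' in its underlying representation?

'root' shows [d] ~ [t] at the end of the stem ([ʒuɣɔdɔ] vs [ʒuɣɔt]).
But 'star' keeps [d] in both environments ([morɛdɔ], [morɛd]), so there is no rule changing /d/ to [t] in isolation.
Therefore /t/ is basic and [d] is derived by intervocalic voicing (voiceless stops become voiced between vowels).

/t/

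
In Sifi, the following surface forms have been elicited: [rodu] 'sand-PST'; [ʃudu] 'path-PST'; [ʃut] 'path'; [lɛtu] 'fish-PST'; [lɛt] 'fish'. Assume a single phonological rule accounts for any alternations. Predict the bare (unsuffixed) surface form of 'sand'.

'path' shows [d] ~ [t] at the end of the stem ([ʃudu] vs [ʃut]).
If /t/ were underlying and a rule turned it into [d] before the PST suffix, 'fish' would also alternate; but it has [t] in both [lɛtu] and [lɛt].
So /d/ is underlying, and a rule of word-final obstruent devoicing — voiced obstruents become voiceless word-finally — gives [t].
The one attested form of 'sand', [rodu], shows underlying /rod/. Applying the same rule word-finally gives [rot].

[rot]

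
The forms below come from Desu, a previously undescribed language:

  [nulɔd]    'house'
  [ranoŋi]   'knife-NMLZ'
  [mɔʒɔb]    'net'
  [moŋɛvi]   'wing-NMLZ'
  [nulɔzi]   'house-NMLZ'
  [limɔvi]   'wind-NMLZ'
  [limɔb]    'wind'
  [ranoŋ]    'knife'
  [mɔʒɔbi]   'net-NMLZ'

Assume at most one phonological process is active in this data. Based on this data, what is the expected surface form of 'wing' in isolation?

[moŋɛb]

In [limɔvi] and [limɔb] the final segment of 'wind' alternates: [v] ~ [b].
The stem 'net' ([mɔʒɔbi], [mɔʒɔb]) shows [b] unchanged in both environments, so [b] cannot be basic with [v] derived before the NMLZ suffix.
So /v/ is underlying, and a rule of word-final hardening — voiced fricatives become stops word-finally — gives [b].
From [moŋɛvi] the stem 'wing' is /moŋɛv/; word-finally this yields [moŋɛb].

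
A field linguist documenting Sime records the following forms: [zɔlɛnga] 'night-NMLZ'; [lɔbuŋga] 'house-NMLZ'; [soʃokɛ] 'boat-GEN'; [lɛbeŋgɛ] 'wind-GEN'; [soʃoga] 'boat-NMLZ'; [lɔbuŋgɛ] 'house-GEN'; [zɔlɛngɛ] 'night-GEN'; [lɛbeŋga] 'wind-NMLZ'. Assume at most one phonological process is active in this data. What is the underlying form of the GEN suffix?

The GEN morpheme has two allomorphs, [-gɛ] and [-kɛ].
The NMLZ suffix, which begins with [g], is invariant after every stem; so [g] is not altered by any rule here.
The GEN suffix is therefore /-kɛ/ underlyingly, with post-nasal voicing: voiceless stops become voiced after a nasal.

/-kɛ/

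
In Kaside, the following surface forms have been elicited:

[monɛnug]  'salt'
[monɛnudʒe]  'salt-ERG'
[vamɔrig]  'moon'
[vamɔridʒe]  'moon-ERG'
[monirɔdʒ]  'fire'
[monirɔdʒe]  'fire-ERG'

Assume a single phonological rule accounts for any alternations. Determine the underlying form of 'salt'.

/monɛnug/

The root 'salt' surfaces as [monɛnug] and [monɛnudʒe], with a stem-final [g] ~ [dʒ] alternation.
The stem 'fire' ([monirɔdʒ], [monirɔdʒe]) shows [dʒ] unchanged in both environments, so [dʒ] cannot be basic with [g] derived in isolation.
So /g/ is underlying, and a rule of palatalization before a front vowel — /g/ becomes palato-alveolar [dʒ] before a front vowel — gives [dʒ].
Hence 'salt' is /monɛnug/ underlyingly.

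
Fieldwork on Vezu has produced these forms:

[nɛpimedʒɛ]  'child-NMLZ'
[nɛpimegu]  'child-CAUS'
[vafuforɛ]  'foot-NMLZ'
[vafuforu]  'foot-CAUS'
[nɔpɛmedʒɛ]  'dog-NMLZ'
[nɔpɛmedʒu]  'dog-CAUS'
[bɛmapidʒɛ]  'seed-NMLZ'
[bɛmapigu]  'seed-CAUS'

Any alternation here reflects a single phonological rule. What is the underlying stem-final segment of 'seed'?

'seed' shows [dʒ] ~ [g] at the end of the stem ([bɛmapidʒɛ] vs [bɛmapigu]).
If /dʒ/ were underlying and a rule turned it into [g] before the CAUS suffix, 'dog' would also alternate; but it has [dʒ] in both [nɔpɛmedʒɛ] and [nɔpɛmedʒu].
So /g/ is underlying, and a rule of palatalization before a front vowel — /g/ becomes palato-alveolar [dʒ] before a front vowel — gives [dʒ].

/g/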